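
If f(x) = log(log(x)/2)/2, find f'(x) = 1/(2*x*log(x))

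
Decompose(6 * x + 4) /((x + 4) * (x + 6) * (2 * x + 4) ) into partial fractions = -2/(x + 6) + 5/(2*(x + 4)) - 1/(2*(x + 2))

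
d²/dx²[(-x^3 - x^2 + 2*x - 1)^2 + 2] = 30*x^4 + 40*x^3 - 36*x^2 - 12*x + 12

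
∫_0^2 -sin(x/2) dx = -2 + 2*cos(1)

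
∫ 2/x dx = 2*log(x) + C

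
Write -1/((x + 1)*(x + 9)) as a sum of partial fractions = 1/(8*(x + 9)) - 1/(8*(x + 1))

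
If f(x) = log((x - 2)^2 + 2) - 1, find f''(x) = (-2*x^2 + 8*x - 4)/(x^4 - 8*x^3 + 28*x^2 - 48*x + 36)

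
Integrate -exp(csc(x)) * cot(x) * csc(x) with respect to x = exp(csc(x)) + C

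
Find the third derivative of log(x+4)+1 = 2/(x^3 + 12*x^2 + 48*x + 64)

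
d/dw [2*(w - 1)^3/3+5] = 2*w^2 - 4*w + 2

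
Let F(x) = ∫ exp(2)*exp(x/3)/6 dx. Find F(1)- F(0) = -exp(2)/2 + exp(7/3)/2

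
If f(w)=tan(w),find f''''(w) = 24*tan(w)^5 + 40*tan(w)^3 + 16*tan(w)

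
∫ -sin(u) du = cos(u) + C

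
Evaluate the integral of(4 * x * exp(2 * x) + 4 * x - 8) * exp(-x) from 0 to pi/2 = (-4 + 2*pi)*(-exp(-pi/2) + exp(pi/2))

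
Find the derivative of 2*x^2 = 4*x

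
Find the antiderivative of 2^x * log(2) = 2^x + C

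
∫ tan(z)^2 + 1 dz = tan(z) + C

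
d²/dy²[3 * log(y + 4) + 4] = -3/(y^2 + 8*y + 16)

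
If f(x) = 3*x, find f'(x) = 3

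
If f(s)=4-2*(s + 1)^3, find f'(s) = -6*s^2 - 12*s - 6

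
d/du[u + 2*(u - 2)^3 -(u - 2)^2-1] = 6*u^2 - 26*u + 29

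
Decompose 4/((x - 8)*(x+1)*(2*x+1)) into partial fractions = -16/(17*(2*x + 1)) + 4/(9*(x + 1)) + 4/(153*(x - 8))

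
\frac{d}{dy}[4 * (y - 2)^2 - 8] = 8*y - 16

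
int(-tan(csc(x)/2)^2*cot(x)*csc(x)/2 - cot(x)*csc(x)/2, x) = tan(csc(x)/2) + C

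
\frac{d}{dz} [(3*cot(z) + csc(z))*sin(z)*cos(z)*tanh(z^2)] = 2*z*cos(z)/cosh(z^2)^2 + 3*z*cos(2*z)/cosh(z^2)^2 + 3*z/cosh(z^2)^2 - sin(z)*tanh(z^2) - 3*sin(2*z)*tanh(z^2)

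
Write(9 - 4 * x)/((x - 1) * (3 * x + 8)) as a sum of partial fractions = -59/(11*(3*x + 8)) + 5/(11*(x - 1))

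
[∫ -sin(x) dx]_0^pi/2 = -1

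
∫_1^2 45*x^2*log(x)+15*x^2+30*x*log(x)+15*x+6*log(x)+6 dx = 192*log(2)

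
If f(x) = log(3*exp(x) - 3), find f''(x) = -exp(x)/(exp(2*x) - 2*exp(x) + 1)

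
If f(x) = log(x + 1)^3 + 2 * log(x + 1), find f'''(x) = (6*log(x + 1)^2 - 18*log(x + 1) + 10)/(x^3 + 3*x^2 + 3*x + 1)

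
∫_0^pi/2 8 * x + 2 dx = pi + pi^2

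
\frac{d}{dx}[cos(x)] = -sin(x)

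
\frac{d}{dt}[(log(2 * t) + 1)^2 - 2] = (2*log(t) + 2*log(2) + 2)/t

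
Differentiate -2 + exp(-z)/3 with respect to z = -exp(-z)/3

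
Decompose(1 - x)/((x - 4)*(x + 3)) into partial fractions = -4/(7*(x + 3)) - 3/(7*(x - 4))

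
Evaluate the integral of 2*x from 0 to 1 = 1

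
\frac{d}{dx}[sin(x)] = cos(x)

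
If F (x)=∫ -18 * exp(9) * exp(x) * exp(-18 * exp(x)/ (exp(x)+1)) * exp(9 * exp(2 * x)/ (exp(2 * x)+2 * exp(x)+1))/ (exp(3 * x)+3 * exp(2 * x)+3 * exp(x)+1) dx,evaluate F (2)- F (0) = -exp(9/4) + exp((-3 + 3*exp(2)/(1 + exp(2)))^2)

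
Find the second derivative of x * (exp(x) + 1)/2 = x*exp(x)/2 + exp(x)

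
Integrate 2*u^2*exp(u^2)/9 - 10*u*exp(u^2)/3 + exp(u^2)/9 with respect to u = (u - 15)*exp(u^2)/9 + C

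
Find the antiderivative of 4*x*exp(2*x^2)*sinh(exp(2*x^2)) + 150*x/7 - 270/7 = 75*x^2/7 - 270*x/7 + cosh(exp(2*x^2)) + C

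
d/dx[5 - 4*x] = -4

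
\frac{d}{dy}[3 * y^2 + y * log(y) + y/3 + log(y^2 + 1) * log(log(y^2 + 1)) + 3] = (18*y^3 + 3*y^2*log(y) + 4*y^2 + 6*y*log(log(y^2 + 1)) + 24*y + 3*log(y) + 4)/(3*y^2 + 3)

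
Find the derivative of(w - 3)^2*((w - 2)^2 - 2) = 4*w^3 - 30*w^2 + 70*w - 48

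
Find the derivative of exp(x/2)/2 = exp(x/2)/4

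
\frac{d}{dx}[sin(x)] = cos(x)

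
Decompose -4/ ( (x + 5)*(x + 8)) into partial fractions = 4/(3*(x + 8)) - 4/(3*(x + 5))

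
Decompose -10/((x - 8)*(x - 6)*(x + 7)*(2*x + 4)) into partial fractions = 1/(195*(x + 7)) - 1/(80*(x + 2)) + 5/(208*(x - 6)) - 1/(60*(x - 8))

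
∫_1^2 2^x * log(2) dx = 2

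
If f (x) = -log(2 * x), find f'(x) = -1/x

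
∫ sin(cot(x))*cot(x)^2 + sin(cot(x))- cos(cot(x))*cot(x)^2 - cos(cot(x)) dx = sqrt(2)*sin(pi/4 + 1/tan(x)) + C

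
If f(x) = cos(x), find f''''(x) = cos(x)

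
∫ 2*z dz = z^2 + C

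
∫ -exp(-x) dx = exp(-x) + C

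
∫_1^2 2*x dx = 3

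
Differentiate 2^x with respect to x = 2^x*log(2)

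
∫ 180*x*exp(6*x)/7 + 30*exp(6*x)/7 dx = 30*x*exp(6*x)/7 + C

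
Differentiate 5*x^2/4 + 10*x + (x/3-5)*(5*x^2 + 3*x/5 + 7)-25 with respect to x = 5*x^2 - 471*x/10 + 28/3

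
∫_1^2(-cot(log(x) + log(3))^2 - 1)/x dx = -cot(log(3)) + cot(log(6))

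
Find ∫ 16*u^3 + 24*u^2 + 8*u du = 4*u^4 + 8*u^3 + 4*u^2 + C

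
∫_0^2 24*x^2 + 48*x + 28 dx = 216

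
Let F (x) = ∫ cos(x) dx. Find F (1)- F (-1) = 2*sin(1)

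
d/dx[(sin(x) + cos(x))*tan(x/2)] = sqrt(2)*(sin(x + pi/4)/(2*cos(x/2)^2) + cos(x + pi/4)*tan(x/2))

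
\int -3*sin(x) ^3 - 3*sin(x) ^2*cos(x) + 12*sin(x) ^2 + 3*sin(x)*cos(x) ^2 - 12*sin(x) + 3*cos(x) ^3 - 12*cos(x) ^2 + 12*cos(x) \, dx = (sqrt(2)*sin(x + pi/4) - 2)^3 + C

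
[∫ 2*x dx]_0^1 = 1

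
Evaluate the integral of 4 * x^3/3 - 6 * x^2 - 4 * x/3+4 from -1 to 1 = 4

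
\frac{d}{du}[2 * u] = 2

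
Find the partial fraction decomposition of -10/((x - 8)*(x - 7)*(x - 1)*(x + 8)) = 1/(216*(x + 8)) - 5/(189*(x - 1)) + 1/(9*(x - 7)) - 5/(56*(x - 8))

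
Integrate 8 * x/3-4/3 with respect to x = 4*x^2/3 - 4*x/3 + C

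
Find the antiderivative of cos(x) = sin(x) + C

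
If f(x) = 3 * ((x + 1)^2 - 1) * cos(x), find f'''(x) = 3*x^2*sin(x) + 6*x*sin(x) - 18*x*cos(x) - 18*sin(x) - 18*cos(x)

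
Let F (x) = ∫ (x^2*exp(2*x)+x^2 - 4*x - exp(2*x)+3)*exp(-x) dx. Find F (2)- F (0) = -exp(-2) + exp(2)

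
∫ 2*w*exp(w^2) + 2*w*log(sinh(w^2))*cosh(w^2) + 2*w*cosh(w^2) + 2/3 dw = 2*w/3 + exp(w^2) + log(sinh(w^2))*sinh(w^2) + C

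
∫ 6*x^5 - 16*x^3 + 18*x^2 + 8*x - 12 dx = x^6 - 4*x^4 + 6*x^3 + 4*x^2 - 12*x + C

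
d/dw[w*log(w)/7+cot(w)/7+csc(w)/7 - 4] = log(w)/7 - cot(w)^2/7 - cot(w)*csc(w)/7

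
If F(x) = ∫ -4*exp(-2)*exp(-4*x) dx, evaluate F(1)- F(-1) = -exp(2) + exp(-6)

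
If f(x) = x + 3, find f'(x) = 1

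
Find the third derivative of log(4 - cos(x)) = 2*(2*cos(x) + 7)*sin(x)/(cos(x) - 4)^3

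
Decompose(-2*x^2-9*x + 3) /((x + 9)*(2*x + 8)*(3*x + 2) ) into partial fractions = 73/(500*(3*x + 2)) - 39/(125*(x + 9)) - 7/(100*(x + 4))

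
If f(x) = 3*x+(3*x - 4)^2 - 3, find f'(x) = 18*x - 21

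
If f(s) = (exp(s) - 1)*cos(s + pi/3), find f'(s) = -sqrt(2)*exp(s)*sin(s + pi/12) + sin(s + pi/3)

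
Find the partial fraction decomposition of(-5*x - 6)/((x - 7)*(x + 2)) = -4/(9*(x + 2)) - 41/(9*(x - 7))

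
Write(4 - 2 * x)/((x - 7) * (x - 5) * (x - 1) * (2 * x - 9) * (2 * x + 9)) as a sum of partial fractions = 52/(43263*(2*x + 9)) - 4/(63*(2*x - 9)) - 1/(924*(x - 1)) + 3/(76*(x - 5)) - 1/(138*(x - 7))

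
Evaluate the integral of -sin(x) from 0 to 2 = -1 + cos(2)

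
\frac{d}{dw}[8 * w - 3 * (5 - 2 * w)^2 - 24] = 68 - 24*w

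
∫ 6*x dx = 3*x^2 + C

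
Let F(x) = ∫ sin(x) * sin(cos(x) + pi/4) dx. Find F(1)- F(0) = -cos(pi/4 + 1) + cos(cos(1) + pi/4)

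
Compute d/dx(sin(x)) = cos(x)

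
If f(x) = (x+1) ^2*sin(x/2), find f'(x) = x^2*cos(x/2)/2 + 2*x*sin(x/2) + x*cos(x/2) + 2*sin(x/2) + cos(x/2)/2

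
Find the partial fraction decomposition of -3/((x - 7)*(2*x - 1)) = 6/(13*(2*x - 1)) - 3/(13*(x - 7))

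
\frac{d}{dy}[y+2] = 1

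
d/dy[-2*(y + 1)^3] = -6*y^2 - 12*y - 6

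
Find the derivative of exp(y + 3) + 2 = exp(y + 3)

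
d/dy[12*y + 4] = 12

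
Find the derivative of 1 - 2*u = -2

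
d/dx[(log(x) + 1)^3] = (3*log(x)^2 + 6*log(x) + 3)/x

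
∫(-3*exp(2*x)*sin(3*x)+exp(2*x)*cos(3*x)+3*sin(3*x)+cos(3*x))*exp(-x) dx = 2*cos(3*x)*sinh(x) + C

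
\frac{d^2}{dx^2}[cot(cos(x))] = (2*sin(x)^2*cos(cos(x))/sin(cos(x)) + cos(x))/sin(cos(x))^2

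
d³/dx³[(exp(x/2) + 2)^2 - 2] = exp(x/2)/2 + exp(x)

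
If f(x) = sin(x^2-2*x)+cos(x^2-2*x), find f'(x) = -2*x*sin(x*(x - 2)) + 2*x*cos(x*(x - 2)) + 2*sin(x*(x - 2)) - 2*cos(x*(x - 2))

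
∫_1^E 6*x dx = -3 + 3*exp(2)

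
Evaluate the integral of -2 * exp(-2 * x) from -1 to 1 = -exp(2) + exp(-2)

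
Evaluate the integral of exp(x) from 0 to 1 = -1 + E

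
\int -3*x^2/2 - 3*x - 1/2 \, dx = -x^3/2 - 3*x^2/2 - x/2 + C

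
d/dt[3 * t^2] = 6*t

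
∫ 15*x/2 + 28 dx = 15*x^2/4 + 28*x + C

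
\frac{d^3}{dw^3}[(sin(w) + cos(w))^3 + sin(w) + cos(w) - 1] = -sqrt(2)*(27*sin(3*w + pi/4) + 5*cos(w + pi/4))/2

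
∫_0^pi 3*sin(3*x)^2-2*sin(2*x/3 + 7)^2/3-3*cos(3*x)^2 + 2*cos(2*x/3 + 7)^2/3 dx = -sqrt(3)*sin(pi/6 + 14)/2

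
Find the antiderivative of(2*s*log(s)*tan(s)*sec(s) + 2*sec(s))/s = 2*log(s)*sec(s) + C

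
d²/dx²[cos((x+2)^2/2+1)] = -x^2*cos(x^2/2 + 2*x + 3) - 4*x*cos(x^2/2 + 2*x + 3) - sin(x^2/2 + 2*x + 3) - 4*cos(x^2/2 + 2*x + 3)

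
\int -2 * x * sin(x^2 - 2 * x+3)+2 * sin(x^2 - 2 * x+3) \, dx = cos((x - 1)^2 + 2) + C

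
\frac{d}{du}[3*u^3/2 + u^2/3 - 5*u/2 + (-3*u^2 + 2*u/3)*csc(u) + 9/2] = 3*u^2*cot(u)*csc(u) + 9*u^2/2 - 2*u*cot(u)*csc(u)/3 - 6*u*csc(u) + 2*u/3 + 2*csc(u)/3 - 5/2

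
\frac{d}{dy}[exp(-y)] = -exp(-y)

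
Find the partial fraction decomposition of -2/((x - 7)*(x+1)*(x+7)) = -1/(42*(x + 7)) + 1/(24*(x + 1)) - 1/(56*(x - 7))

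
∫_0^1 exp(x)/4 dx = -1/4 + E/4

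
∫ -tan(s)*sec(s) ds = -sec(s) + C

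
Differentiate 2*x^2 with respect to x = 4*x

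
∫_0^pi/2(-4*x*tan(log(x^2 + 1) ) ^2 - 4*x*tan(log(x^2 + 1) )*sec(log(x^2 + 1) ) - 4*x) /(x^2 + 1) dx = -2*sec(log(1 + pi^2/4)) - 2*tan(log(1 + pi^2/4)) + 2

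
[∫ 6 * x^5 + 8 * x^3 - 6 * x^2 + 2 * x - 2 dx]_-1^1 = -8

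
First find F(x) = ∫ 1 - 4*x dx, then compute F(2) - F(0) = -6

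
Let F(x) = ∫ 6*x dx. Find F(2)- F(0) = 12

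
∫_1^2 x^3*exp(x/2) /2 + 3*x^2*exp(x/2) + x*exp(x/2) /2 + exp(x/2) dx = -2*exp(1/2) + 10*E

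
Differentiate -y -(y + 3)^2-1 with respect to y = -2*y - 7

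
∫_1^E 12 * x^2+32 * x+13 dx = -28 + (5 + 2*E)*(-1 + 3*E + 2*exp(2))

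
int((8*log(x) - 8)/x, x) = 4*(log(x) - 1)^2 + C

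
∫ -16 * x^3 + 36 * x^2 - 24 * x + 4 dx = -4*x^4 + 12*x^3 - 12*x^2 + 4*x + C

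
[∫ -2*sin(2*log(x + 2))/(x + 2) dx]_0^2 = cos(4*log(2)) - cos(2*log(2))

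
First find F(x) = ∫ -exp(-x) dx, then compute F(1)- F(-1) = -E + exp(-1)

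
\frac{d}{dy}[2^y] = 2^y*log(2)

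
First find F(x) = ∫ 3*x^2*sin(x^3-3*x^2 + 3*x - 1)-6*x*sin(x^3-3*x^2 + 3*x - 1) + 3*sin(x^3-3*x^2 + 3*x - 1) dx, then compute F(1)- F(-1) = -1 + cos(8)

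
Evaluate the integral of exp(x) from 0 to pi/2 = -1 + exp(pi/2)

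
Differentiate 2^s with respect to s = 2^s*log(2)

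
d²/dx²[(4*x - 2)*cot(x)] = 4*(2*x*cos(x)/sin(x) - 2 - cos(x)/sin(x))/sin(x)^2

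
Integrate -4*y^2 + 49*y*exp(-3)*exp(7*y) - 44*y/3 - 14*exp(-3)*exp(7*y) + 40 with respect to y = -2*(y + 9)*(2*y^2 - 7*y + 3)/3 + (7*y - 3)*exp(7*y - 3) + C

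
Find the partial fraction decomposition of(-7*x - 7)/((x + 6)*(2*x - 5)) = -49/(17*(2*x - 5)) - 35/(17*(x + 6))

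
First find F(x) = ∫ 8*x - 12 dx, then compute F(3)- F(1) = 8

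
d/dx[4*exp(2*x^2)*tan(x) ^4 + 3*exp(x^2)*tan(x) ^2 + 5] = 2*(8*x*exp(x^2)*tan(x)^3 + 3*x*tan(x) + 8*exp(x^2)*tan(x)^4 + 8*exp(x^2)*tan(x)^2 + 3*tan(x)^2 + 3)*exp(x^2)*tan(x)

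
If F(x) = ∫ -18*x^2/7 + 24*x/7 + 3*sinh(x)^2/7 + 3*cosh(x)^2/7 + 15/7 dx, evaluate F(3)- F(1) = -30/7 - 3*sinh(2)/14 + 3*sinh(6)/14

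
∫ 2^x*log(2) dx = 2^x + C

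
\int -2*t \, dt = -t^2 + C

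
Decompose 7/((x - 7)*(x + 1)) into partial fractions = -7/(8*(x + 1)) + 7/(8*(x - 7))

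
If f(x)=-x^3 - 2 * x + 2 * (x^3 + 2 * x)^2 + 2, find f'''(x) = 240*x^3 + 192*x - 6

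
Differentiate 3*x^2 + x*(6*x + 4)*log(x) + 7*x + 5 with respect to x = 12*x*log(x) + 12*x + 4*log(x) + 11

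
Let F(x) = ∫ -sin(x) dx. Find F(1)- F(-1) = 0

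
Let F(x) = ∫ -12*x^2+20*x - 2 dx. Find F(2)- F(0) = 4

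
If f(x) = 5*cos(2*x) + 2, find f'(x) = -10*sin(2*x)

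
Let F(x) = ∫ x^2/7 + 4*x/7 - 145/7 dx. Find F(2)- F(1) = -410/21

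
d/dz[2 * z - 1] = 2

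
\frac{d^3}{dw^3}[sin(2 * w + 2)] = -8*cos(2*w + 2)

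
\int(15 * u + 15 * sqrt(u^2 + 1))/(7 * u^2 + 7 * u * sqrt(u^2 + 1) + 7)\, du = 15*log(u + sqrt(u^2 + 1))/7 + C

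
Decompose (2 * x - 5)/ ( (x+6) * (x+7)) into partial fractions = 19/(x + 7) - 17/(x + 6)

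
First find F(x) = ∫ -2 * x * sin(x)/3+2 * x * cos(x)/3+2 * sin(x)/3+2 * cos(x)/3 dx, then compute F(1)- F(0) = 2*cos(1)/3 + 2*sin(1)/3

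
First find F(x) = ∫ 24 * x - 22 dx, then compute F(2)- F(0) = 4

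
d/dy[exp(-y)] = -exp(-y)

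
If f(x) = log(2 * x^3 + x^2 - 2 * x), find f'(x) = (6*x^2 + 2*x - 2)/(2*x^3 + x^2 - 2*x)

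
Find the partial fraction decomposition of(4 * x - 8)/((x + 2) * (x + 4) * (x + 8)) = -5/(3*(x + 8)) + 3/(x + 4) - 4/(3*(x + 2))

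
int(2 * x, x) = x^2 + C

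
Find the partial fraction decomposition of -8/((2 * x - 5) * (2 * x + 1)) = 4/(3*(2*x + 1)) - 4/(3*(2*x - 5))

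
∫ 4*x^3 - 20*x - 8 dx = x^4 - 10*x^2 - 8*x + C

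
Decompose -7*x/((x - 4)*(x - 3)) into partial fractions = 21/(x - 3) - 28/(x - 4)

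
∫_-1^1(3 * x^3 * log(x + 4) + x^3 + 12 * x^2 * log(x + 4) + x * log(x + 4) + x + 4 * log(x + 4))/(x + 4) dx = 2*log(3) + 2*log(5)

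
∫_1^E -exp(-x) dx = -exp(-1) + exp(-E)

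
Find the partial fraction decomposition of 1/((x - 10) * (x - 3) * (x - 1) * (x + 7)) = -1/(1360*(x + 7)) + 1/(144*(x - 1)) - 1/(140*(x - 3)) + 1/(1071*(x - 10))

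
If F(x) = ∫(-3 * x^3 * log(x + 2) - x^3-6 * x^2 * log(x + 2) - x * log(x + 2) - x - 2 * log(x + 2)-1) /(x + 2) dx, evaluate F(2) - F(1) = -22*log(2) + 3*log(3)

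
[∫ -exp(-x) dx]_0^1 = -1 + exp(-1)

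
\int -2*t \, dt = -t^2 + C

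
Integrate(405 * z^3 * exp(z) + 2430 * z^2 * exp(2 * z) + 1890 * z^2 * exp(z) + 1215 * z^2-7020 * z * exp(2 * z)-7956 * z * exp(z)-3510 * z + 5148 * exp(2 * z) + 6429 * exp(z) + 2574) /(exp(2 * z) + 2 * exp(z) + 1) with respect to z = 3*(2*exp(z) + 1)*(18*z + 5*(3*z - 4)^3 - 5*(3*z - 4)^2 - 31)/(exp(z) + 1) + C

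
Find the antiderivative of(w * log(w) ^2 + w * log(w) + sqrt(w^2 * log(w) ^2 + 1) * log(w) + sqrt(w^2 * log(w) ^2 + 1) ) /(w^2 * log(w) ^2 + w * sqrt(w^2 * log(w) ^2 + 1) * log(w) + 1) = log(w*log(w) + sqrt(w^2*log(w)^2 + 1)) + C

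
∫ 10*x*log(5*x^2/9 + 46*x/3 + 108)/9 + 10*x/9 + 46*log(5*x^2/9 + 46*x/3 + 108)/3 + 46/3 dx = (5*x^2 + 138*x + 972)*log(5*x^2/9 + 46*x/3 + 108)/9 + C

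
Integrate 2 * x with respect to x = x^2 + C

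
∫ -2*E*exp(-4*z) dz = exp(1 - 4*z)/2 + C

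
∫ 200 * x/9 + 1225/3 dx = 100*x^2/9 + 1225*x/3 + C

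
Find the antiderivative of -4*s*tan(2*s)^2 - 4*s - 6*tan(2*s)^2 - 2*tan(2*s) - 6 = (-2*s - 3)*tan(2*s) + C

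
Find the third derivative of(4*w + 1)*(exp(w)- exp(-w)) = (4*w*exp(2*w) + 4*w + 13*exp(2*w) - 11)*exp(-w)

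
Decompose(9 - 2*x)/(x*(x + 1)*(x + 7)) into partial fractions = 23/(42*(x + 7)) - 11/(6*(x + 1)) + 9/(7*x)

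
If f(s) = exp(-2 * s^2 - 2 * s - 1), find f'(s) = (-4*s - 2)*exp(-2*s^2 - 2*s - 1)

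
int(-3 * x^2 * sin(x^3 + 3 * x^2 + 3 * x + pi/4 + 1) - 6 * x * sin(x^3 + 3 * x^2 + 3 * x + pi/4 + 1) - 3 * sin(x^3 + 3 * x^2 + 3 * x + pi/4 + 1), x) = cos((x + 1)^3 + pi/4) + C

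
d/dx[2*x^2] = 4*x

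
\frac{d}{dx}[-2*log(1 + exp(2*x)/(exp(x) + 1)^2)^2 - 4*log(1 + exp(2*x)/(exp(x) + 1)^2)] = (-8*exp(2*x)*log(1 + exp(2*x)/(exp(2*x) + 2*exp(x) + 1)) - 8*exp(2*x))/(2*exp(3*x) + 4*exp(2*x) + 3*exp(x) + 1)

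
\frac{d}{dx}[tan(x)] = cos(x)^(-2)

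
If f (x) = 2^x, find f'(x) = 2^x*log(2)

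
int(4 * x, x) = 2*x^2 + C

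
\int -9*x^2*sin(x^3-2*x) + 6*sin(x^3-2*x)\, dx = 3*cos(x*(x^2 - 2)) + C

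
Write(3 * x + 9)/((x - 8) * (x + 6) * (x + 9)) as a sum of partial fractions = -6/(17*(x + 9)) + 3/(14*(x + 6)) + 33/(238*(x - 8))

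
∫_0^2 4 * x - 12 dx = -16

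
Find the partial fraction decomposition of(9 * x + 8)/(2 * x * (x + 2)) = 5/(2*(x + 2)) + 2/x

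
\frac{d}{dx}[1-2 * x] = -2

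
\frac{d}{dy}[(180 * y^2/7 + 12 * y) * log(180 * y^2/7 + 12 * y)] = 360*y*log(15*y^2/7 + y)/7 + 360*y/7 + 360*y*log(12)/7 + 12*log(15*y^2/7 + y) + 12 + 12*log(12)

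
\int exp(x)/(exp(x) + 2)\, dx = log(exp(x) + 2) + C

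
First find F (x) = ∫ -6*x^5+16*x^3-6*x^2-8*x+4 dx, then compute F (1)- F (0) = 1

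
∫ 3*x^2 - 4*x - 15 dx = x^3 - 2*x^2 - 15*x + C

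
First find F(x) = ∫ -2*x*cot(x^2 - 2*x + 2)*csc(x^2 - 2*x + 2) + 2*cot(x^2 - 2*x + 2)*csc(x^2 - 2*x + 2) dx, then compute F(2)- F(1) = -csc(1) + csc(2)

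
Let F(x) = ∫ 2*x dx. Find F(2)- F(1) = 3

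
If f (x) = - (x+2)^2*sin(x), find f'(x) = -x^2*cos(x) - 2*x*sin(x) - 4*x*cos(x) - 4*sin(x) - 4*cos(x)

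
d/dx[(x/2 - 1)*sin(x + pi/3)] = x*cos(x + pi/3)/2 + sin(x + pi/3)/2 - cos(x + pi/3)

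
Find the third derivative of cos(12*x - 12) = 1728*sin(12*x - 12)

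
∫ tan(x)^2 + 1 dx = tan(x) + C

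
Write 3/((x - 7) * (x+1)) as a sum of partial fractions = -3/(8*(x + 1)) + 3/(8*(x - 7))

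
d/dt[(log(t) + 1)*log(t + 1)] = (t*log(t) + t*log(t + 1) + t + log(t + 1))/(t^2 + t)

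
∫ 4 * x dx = 2*x^2 + C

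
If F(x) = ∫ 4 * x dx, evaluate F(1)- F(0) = 2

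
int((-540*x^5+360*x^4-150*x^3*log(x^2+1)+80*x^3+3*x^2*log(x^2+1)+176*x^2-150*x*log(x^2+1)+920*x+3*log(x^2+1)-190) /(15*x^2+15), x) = (-25*x^2 + x + 25)*log(x^2 + 1)/5 - (-9*x^2 + 2*x + 15)*(-3*x^2 + 2*x + 4)/3 + C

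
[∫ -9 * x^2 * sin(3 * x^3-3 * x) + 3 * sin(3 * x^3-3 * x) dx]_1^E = -1 + cos(-3*exp(3) + 3*E)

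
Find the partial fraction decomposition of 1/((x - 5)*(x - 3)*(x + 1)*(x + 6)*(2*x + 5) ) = -16/(3465*(2*x + 5)) + 1/(3465*(x + 6)) + 1/(360*(x + 1)) - 1/(792*(x - 3)) + 1/(1980*(x - 5))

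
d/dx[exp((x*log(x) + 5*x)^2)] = 2*x*exp(x^2*log(x)^2 + 10*x^2*log(x) + 25*x^2)*log(x)^2 + 22*x*exp(x^2*log(x)^2 + 10*x^2*log(x) + 25*x^2)*log(x) + 60*x*exp(x^2*log(x)^2 + 10*x^2*log(x) + 25*x^2)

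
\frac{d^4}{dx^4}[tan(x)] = 24*tan(x)^5 + 40*tan(x)^3 + 16*tan(x)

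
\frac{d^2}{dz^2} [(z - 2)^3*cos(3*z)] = -9*z^3*cos(3*z) - 18*z^2*sin(3*z) + 54*z^2*cos(3*z) + 72*z*sin(3*z) - 102*z*cos(3*z) - 72*sin(3*z) + 60*cos(3*z)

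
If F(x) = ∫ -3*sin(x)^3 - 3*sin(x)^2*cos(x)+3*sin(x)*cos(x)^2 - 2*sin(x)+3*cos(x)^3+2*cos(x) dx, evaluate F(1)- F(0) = -3 + 2*cos(1) + 2*sin(1) + (cos(1) + sin(1))^3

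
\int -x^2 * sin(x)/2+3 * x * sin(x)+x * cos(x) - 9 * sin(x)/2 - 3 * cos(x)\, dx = (x - 3)^2*cos(x)/2 + C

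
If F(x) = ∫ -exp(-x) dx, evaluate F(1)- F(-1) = -E + exp(-1)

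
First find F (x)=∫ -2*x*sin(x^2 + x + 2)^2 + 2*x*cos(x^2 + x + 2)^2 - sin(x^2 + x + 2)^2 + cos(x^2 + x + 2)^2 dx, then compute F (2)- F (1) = -sin(8)/2 + sin(16)/2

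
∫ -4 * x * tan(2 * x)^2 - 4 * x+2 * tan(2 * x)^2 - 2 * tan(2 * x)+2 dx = (1 - 2*x)*tan(2*x) + C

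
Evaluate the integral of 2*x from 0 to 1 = 1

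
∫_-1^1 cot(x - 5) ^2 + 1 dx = cot(4) - cot(6)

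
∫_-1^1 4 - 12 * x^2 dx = 0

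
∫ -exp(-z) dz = exp(-z) + C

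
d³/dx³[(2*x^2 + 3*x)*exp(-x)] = (-2*x^2 + 9*x - 3)*exp(-x)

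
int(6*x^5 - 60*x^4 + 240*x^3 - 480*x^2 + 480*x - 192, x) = x^6 - 12*x^5 + 60*x^4 - 160*x^3 + 240*x^2 - 192*x + C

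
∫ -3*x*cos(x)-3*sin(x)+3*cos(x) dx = (3 - 3*x)*sin(x) + C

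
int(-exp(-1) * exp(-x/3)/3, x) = exp(-x/3 - 1) + C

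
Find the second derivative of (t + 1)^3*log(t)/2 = (6*t^3*log(t) + 5*t^3 + 6*t^2*log(t) + 9*t^2 + 3*t - 1)/(2*t^2)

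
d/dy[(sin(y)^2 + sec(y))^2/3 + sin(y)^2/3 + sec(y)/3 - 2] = (4*sin(y)^6/(3*cos(y)^3) - 2*sin(y)^4/cos(y)^3 + 2/3 + cos(y)^(-2) + 4/(3*cos(y)^3))*sin(y)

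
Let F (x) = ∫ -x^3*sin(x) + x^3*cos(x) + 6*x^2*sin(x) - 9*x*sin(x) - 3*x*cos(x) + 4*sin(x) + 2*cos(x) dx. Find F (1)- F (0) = 1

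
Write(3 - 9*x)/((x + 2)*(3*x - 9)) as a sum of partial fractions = -7/(5*(x + 2)) - 8/(5*(x - 3))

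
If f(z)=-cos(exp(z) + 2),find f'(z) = exp(z)*sin(exp(z) + 2)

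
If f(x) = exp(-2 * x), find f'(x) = -2*exp(-2*x)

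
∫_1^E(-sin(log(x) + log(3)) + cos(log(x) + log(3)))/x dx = sqrt(2)*(-sin(pi/4 + log(3)) + sin(pi/4 + 1 + log(3)))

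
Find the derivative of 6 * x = 6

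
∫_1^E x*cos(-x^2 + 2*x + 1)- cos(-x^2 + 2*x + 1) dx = -sin(2 - (-1 + E)^2)/2 + sin(2)/2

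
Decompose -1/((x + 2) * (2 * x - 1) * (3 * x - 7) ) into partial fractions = -9/(143*(3*x - 7)) + 4/(55*(2*x - 1)) - 1/(65*(x + 2))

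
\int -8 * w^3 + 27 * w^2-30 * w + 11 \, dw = -2*w^4 + 9*w^3 - 15*w^2 + 11*w + C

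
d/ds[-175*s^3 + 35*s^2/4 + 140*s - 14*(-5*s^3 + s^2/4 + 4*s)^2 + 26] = -2100*s^5 + 175*s^4 + 4473*s^3/2 - 609*s^2 - 861*s/2 + 140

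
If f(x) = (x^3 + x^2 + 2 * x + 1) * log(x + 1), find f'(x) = (3*x^3*log(x + 1) + x^3 + 5*x^2*log(x + 1) + x^2 + 4*x*log(x + 1) + 2*x + 2*log(x + 1) + 1)/(x + 1)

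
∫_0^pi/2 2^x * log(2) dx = -1 + 2^(pi/2)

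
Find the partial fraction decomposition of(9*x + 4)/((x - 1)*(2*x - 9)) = 89/(7*(2*x - 9)) - 13/(7*(x - 1))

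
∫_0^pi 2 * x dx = pi^2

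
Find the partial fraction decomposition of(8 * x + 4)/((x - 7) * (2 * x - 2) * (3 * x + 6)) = -2/(27*(x + 2)) - 1/(9*(x - 1)) + 5/(27*(x - 7))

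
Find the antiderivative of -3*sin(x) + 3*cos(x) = 3*sqrt(2)*sin(x + pi/4) + C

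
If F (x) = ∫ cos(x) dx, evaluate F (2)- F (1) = -sin(1) + sin(2)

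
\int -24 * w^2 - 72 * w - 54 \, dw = -8*w^3 - 36*w^2 - 54*w + C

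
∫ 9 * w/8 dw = 9*w^2/16 + C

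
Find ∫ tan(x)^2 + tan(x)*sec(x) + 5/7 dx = -2*x/7 + tan(x) + sec(x) + C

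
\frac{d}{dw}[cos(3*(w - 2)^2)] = 6*(2 - w)*sin(3*w^2 - 12*w + 12)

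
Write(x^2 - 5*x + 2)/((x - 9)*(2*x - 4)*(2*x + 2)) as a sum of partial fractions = 1/(15*(x + 1)) + 1/(21*(x - 2)) + 19/(140*(x - 9))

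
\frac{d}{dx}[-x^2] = -2*x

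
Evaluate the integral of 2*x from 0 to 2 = 4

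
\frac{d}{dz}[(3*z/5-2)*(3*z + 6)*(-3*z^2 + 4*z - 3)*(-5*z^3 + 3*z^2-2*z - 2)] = 189*z^6 - 2646*z^5/5 - 255*z^4 + 996*z^3 - 5598*z^2/5 + 1476*z/5 + 48/5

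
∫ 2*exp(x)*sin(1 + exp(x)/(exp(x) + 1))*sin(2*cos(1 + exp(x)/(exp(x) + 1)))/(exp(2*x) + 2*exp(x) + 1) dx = cos(2*cos((2*exp(x) + 1)/(exp(x) + 1))) + C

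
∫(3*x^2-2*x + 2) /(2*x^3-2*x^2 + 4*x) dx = log(x*(-x^2 + x - 2))/2 + C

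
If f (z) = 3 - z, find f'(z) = -1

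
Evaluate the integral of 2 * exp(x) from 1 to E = -2*E + 2*exp(E)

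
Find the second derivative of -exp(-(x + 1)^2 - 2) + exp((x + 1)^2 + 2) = (4*x^2*exp(2*x^2 + 4*x + 6) - 4*x^2 + 8*x*exp(2*x^2 + 4*x + 6) - 8*x + 6*exp(2*x^2 + 4*x + 6) - 2)*exp(-x^2 - 2*x - 3)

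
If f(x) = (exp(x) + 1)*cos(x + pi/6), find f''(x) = -2*exp(x)*sin(x + pi/6) - cos(x + pi/6)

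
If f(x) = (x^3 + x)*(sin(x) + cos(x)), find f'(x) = sqrt(2)*(x^3*cos(x + pi/4) + 3*x^2*sin(x + pi/4) + x*cos(x + pi/4) + sin(x + pi/4))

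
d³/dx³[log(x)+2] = 2/x^3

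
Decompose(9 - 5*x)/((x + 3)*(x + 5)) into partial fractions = -17/(x + 5) + 12/(x + 3)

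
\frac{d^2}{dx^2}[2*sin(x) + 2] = -2*sin(x)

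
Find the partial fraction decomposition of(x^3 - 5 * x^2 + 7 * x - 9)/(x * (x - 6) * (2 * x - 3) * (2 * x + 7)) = 1101/(2660*(2*x + 7)) + 17/(180*(2*x - 3)) + 23/(342*(x - 6)) - 1/(14*x)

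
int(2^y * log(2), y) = 2^y + C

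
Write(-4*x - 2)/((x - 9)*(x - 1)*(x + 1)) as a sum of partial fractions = 1/(10*(x + 1)) + 3/(8*(x - 1)) - 19/(40*(x - 9))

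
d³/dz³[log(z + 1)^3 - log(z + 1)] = (6*log(z + 1)^2 - 18*log(z + 1) + 4)/(z^3 + 3*z^2 + 3*z + 1)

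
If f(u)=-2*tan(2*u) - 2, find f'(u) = -4/cos(2*u)^2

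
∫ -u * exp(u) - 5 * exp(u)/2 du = (-u - 3/2)*exp(u) + C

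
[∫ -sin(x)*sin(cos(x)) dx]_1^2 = -cos(cos(2)) + cos(cos(1))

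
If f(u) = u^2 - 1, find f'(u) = 2*u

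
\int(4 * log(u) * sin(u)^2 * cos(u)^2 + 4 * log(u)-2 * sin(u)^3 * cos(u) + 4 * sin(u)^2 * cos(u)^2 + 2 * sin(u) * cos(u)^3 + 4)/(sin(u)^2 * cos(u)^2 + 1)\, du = 4*u*log(u) + log(9/8 - cos(4*u)/8) + C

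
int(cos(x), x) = sin(x) + C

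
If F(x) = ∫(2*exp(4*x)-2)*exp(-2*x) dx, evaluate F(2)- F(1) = -(E - exp(-1))^2 + (-exp(-2) + exp(2))^2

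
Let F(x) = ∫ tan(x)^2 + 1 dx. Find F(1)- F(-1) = 2*tan(1)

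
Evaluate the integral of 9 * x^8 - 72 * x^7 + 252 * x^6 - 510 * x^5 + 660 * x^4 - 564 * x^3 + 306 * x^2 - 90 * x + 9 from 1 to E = -(-1 + E)^6 - 2*(-1 + E)^3 + (-1 + E)^9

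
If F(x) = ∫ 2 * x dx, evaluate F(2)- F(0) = 4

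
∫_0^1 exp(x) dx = -1 + E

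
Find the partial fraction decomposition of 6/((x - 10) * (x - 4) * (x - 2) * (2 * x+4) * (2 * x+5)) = 16/(975*(2*x + 5)) - 1/(96*(x + 2)) + 1/(192*(x - 2)) - 1/(312*(x - 4)) + 1/(4800*(x - 10))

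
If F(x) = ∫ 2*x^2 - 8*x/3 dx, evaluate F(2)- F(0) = 0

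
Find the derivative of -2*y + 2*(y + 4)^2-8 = 4*y + 14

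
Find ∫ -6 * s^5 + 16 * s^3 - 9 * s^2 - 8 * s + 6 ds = -s^6 + 4*s^4 - 3*s^3 - 4*s^2 + 6*s + C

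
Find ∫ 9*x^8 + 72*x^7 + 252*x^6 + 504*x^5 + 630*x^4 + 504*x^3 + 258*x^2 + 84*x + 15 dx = x^9 + 9*x^8 + 36*x^7 + 84*x^6 + 126*x^5 + 126*x^4 + 86*x^3 + 42*x^2 + 15*x + C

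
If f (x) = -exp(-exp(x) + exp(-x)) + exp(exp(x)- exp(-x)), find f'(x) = (exp(2*x) + exp(2*exp(x) - 2*exp(-x)) + exp(2*x + 2*exp(x) - 2*exp(-x)) + 1)*exp(-x - exp(x) + exp(-x))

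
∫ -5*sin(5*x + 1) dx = cos(5*x + 1) + C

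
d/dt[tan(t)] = cos(t)^(-2)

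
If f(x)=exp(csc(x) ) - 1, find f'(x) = -exp(csc(x))*cot(x)*csc(x)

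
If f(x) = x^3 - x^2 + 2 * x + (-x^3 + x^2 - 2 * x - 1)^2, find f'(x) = 6*x^5 - 10*x^4 + 20*x^3 - 3*x^2 + 2*x + 6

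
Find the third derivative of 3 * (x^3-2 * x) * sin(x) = -3*x^3*cos(x) - 27*x^2*sin(x) + 60*x*cos(x) + 36*sin(x)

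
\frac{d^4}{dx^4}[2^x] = 2^x*log(2)^4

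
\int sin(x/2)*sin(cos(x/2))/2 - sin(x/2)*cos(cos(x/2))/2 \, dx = sqrt(2)*sin(cos(x/2) + pi/4) + C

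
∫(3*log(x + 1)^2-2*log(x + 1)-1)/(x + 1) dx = (log(x + 1)^2 - log(x + 1) - 1)*log(x + 1) + C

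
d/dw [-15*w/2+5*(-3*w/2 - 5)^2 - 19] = 45*w/2 + 135/2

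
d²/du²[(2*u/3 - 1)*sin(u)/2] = -u*sin(u)/3 + sin(u)/2 + 2*cos(u)/3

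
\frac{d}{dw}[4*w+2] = 4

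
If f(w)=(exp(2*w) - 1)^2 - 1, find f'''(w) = 64*exp(4*w) - 16*exp(2*w)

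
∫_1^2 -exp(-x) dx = -exp(-1) + exp(-2)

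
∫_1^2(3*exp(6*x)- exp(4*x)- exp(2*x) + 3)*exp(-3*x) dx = -(E - exp(-1))^3 - 2*E - 2*exp(-2) + 2*exp(-1) + 2*exp(2) + (-exp(-2) + exp(2))^3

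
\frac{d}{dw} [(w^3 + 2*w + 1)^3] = 9*w^8 + 42*w^6 + 18*w^5 + 60*w^4 + 48*w^3 + 33*w^2 + 24*w + 6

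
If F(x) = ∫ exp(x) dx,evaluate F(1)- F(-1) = E - exp(-1)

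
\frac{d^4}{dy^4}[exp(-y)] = exp(-y)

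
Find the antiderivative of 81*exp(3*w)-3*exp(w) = (27*exp(2*w) - 3)*exp(w) + C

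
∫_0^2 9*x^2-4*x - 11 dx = -6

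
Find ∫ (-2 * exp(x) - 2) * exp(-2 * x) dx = (exp(x) + 1)^2*exp(-2*x) + C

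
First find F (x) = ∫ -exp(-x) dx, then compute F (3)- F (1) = -exp(-1) + exp(-3)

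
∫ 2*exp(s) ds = 2*exp(s) + C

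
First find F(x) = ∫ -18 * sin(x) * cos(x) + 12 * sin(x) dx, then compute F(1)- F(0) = -1 + (-2 + 3*cos(1))^2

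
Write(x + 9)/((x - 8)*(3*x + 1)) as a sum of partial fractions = -26/(25*(3*x + 1)) + 17/(25*(x - 8))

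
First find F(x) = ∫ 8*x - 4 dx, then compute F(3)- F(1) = 24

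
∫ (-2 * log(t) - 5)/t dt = (-log(t) - 5)*log(t) + C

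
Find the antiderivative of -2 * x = -x^2 + C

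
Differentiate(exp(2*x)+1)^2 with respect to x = 4*exp(4*x) + 4*exp(2*x)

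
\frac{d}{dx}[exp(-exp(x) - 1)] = -exp(x - exp(x) - 1)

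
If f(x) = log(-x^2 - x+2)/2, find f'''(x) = (2*x^3 + 3*x^2 + 15*x + 7)/(x^6 + 3*x^5 - 3*x^4 - 11*x^3 + 6*x^2 + 12*x - 8)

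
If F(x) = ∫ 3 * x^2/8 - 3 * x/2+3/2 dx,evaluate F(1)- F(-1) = 13/4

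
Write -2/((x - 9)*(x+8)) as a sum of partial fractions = 2/(17*(x + 8)) - 2/(17*(x - 9))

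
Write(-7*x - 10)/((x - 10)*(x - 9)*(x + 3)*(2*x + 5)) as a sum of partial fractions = 12/(115*(2*x + 5)) - 11/(156*(x + 3)) + 73/(276*(x - 9)) - 16/(65*(x - 10))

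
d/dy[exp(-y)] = -exp(-y)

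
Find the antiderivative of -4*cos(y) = -4*sin(y) + C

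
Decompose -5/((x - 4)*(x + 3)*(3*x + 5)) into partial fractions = 45/(68*(3*x + 5)) - 5/(28*(x + 3)) - 5/(119*(x - 4))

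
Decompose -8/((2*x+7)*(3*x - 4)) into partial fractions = -24/(29*(3*x - 4)) + 16/(29*(2*x + 7))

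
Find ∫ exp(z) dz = exp(z) + C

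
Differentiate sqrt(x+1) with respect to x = 1/(2*sqrt(x + 1))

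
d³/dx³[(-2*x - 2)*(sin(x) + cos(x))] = -2*x*sin(x) + 2*x*cos(x) + 4*sin(x) + 8*cos(x)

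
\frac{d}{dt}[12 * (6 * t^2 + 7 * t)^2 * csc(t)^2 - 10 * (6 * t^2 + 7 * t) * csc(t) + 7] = 2*(-432*t^4*cos(t)/sin(t)^2 + 864*t^3/sin(t) - 1008*t^3*cos(t)/sin(t)^2 + 30*t^2*cos(t)/sin(t) + 1512*t^2/sin(t) - 588*t^2*cos(t)/sin(t)^2 - 60*t + 35*t*cos(t)/sin(t) + 588*t/sin(t) - 35)/sin(t)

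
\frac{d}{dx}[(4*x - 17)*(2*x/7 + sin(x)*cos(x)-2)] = 4*x*cos(2*x) + 16*x/7 + 2*sin(2*x) - 17*cos(2*x) - 90/7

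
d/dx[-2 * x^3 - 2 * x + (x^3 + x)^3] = 9*x^8 + 21*x^6 + 15*x^4 - 3*x^2 - 2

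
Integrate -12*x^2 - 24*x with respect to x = -4*x^3 - 12*x^2 + C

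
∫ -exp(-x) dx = exp(-x) + C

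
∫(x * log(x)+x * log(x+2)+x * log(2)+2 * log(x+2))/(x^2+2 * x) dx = log(2*x)*log(x + 2) + C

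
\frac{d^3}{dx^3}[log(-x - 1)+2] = 2/(x^3 + 3*x^2 + 3*x + 1)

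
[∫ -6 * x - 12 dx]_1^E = 27 - 3*(2 + E)^2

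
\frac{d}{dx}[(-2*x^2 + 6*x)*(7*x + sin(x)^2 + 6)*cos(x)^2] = 14*x^3*sin(2*x) - 30*x^2*sin(2*x) - x^2*sin(4*x) - 21*x^2*cos(2*x) - 21*x^2 + x*(1 - cos(2*x))^2 - 36*x*sin(2*x) + 3*x*sin(4*x) + 32*x*cos(2*x) + 28*x - 3*(1 - cos(2*x))^2/2 + 15*cos(2*x) + 21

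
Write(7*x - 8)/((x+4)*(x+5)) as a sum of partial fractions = 43/(x + 5) - 36/(x + 4)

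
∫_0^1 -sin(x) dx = -1 + cos(1)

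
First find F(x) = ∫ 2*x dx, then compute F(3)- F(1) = 8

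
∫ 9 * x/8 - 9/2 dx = 9*x^2/16 - 9*x/2 + C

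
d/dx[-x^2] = -2*x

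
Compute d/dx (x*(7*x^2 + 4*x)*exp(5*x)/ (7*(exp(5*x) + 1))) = (35*x^3*exp(5*x) + 21*x^2*exp(10*x) + 41*x^2*exp(5*x) + 8*x*exp(10*x) + 8*x*exp(5*x))/(7*exp(10*x) + 14*exp(5*x) + 7)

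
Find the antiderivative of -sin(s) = cos(s) + C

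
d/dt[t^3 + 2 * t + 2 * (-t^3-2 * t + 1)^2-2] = 12*t^5 + 32*t^3 - 9*t^2 + 16*t - 6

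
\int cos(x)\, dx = sin(x) + C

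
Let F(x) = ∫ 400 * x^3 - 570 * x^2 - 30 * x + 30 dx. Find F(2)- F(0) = 80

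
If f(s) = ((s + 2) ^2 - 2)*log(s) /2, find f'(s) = (2*s^2*log(s) + s^2 + 4*s*log(s) + 4*s + 2)/(2*s)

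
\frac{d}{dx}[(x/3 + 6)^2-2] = 2*x/9 + 4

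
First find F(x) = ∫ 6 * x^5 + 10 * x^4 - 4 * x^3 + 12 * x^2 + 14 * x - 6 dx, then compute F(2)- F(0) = 160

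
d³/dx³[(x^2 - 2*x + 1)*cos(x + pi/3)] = x^2*sin(x + pi/3) - 2*x*sin(x + pi/3) - 6*x*cos(x + pi/3) - 5*sin(x + pi/3) + 6*cos(x + pi/3)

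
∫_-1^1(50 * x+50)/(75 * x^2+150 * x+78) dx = log(101)/3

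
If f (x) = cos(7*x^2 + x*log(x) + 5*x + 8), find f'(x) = -(14*x + log(x) + 6)*sin(7*x^2 + x*log(x) + 5*x + 8)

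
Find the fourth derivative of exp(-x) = exp(-x)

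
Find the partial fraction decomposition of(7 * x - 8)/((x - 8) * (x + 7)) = 19/(5*(x + 7)) + 16/(5*(x - 8))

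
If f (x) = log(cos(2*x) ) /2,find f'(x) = -tan(2*x)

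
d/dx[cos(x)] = -sin(x)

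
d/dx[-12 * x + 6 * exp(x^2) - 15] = 12*x*exp(x^2) - 12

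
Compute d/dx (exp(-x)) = -exp(-x)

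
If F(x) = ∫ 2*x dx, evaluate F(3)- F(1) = 8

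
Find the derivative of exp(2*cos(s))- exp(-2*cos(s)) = -2*(exp(2*cos(s)) + exp(-2*cos(s)))*sin(s)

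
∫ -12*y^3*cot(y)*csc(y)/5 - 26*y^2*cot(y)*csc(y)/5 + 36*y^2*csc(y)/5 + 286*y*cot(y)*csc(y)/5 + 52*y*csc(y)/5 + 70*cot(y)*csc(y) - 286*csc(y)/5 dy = 2*(6*y + 7)*(y^2 + y - 25)*csc(y)/5 + C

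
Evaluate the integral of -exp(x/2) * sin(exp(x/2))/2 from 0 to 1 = -cos(1) + cos(exp(1/2))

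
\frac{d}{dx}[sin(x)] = cos(x)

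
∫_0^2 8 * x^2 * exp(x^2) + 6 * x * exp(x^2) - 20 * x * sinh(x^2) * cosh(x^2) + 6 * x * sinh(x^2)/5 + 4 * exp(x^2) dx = -5*cosh(4)^2 + 7/5 + 3*cosh(4)/5 + 11*exp(4)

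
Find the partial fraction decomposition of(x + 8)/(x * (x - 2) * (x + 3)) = 1/(3*(x + 3)) + 1/(x - 2) - 4/(3*x)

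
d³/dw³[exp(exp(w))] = exp(w + exp(w)) + 3*exp(2*w + exp(w)) + exp(3*w + exp(w))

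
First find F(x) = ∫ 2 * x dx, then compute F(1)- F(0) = 1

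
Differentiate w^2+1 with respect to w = 2*w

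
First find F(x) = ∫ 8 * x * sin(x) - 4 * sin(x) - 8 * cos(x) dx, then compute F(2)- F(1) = 4*cos(1) - 12*cos(2)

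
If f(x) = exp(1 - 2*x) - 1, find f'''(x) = -8*exp(1 - 2*x)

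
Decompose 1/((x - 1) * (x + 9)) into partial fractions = -1/(10*(x + 9)) + 1/(10*(x - 1))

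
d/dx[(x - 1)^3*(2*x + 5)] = 8*x^3 - 3*x^2 - 18*x + 13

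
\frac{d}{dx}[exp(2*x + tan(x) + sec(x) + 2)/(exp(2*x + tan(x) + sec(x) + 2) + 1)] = (sin(x)/cos(x)^2 + 2 + cos(x)^(-2))*exp(2)*exp(2*x)*exp(1/cos(x))*exp(tan(x))/(exp(2)*exp(2*x)*exp(1/cos(x))*exp(tan(x)) + 1)^2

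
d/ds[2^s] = 2^s*log(2)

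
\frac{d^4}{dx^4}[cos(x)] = cos(x)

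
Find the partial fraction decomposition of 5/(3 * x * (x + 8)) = -5/(24*(x + 8)) + 5/(24*x)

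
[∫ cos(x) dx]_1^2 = -sin(1) + sin(2)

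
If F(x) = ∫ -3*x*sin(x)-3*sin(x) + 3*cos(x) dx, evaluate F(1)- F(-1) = 6*cos(1)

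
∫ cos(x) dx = sin(x) + C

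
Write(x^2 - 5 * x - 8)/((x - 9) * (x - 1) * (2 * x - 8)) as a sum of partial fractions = -1/(4*(x - 1)) + 2/(5*(x - 4)) + 7/(20*(x - 9))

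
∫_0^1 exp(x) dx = -1 + E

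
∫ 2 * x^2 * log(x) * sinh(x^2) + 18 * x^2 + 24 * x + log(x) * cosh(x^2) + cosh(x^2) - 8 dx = x*(6*x^2 + 12*x + log(x)*cosh(x^2) - 8) + C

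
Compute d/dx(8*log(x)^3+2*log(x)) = (24*log(x)^2 + 2)/x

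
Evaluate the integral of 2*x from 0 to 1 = 1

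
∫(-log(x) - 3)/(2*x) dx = (-log(x) - 6)*log(x)/4 + C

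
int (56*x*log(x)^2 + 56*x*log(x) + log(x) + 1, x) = x*(28*x*log(x) + 1)*log(x) + C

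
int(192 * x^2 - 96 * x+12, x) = 64*x^3 - 48*x^2 + 12*x + C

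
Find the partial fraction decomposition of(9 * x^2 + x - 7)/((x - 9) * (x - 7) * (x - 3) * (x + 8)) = -1/(5*(x + 8)) + 7/(24*(x - 3)) - 147/(40*(x - 7)) + 43/(12*(x - 9))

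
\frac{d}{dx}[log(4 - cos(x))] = -sin(x)/(cos(x) - 4)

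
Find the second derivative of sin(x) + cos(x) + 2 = -sin(x) - cos(x)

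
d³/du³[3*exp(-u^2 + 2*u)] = -24*u^3*exp(-u^2 + 2*u) + 72*u^2*exp(-u^2 + 2*u) - 36*u*exp(-u^2 + 2*u) - 12*exp(-u^2 + 2*u)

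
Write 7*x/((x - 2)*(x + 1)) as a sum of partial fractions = 7/(3*(x + 1)) + 14/(3*(x - 2))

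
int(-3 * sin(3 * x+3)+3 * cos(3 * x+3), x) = sqrt(2)*sin(3*x + pi/4 + 3) + C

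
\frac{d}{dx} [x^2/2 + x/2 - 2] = x + 1/2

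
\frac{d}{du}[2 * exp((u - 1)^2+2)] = 4*u*exp(u^2 - 2*u + 3) - 4*exp(u^2 - 2*u + 3)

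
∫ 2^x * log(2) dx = 2^x + C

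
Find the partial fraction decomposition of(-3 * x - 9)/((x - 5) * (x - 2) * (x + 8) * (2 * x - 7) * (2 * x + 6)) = 4/(69*(2*x - 7)) + 3/(5980*(x + 8)) - 1/(60*(x - 2)) - 1/(78*(x - 5))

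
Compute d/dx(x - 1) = 1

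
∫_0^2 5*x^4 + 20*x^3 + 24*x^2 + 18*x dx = 212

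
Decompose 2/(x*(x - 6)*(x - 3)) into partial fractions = -2/(9*(x - 3)) + 1/(9*(x - 6)) + 1/(9*x)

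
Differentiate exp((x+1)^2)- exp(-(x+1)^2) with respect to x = (2*x*exp(2*x^2 + 4*x + 2) + 2*x + 2*exp(2*x^2 + 4*x + 2) + 2)*exp(-x^2 - 2*x - 1)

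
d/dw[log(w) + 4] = 1/w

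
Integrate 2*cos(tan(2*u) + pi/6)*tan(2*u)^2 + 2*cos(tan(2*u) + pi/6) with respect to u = sin(tan(2*u) + pi/6) + C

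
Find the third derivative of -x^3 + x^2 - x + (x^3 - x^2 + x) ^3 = 504*x^6 - 1008*x^5 + 1260*x^4 - 840*x^3 + 360*x^2 - 72*x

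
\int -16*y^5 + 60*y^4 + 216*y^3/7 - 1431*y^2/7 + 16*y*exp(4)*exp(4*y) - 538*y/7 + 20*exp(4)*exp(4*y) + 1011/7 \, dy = -14*y^2 + 21*y + 4*(y + 1)*exp(4*y + 4) + (-2*y^2 + 3*y + 6)^3/3 + 3*(-2*y^2 + 3*y + 6)^2/7 + C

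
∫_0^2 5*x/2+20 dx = 45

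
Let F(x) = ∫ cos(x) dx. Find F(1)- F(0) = sin(1)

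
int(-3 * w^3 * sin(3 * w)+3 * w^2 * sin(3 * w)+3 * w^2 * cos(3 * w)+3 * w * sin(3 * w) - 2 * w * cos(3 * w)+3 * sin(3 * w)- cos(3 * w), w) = (w^3 - w^2 - w - 1)*cos(3*w) + C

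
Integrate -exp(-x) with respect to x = exp(-x) + C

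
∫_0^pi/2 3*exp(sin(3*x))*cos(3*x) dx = -1 + exp(-1)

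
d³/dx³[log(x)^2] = (4*log(x) - 6)/x^3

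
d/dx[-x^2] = -2*x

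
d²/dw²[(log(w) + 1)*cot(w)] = (2*w^2*log(w)*cos(w)/sin(w)^3 + 2*w^2*cos(w)/sin(w)^3 - 2*w/sin(w)^2 - 1/tan(w))/w^2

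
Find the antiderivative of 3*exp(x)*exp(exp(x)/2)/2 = 3*exp(exp(x)/2) + C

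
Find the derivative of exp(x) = exp(x)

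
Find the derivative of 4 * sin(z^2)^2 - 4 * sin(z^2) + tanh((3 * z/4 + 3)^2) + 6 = 8*z*sin(2*z^2) - 8*z*cos(z^2) + 9*z/(8*cosh(9*z^2/16 + 9*z/2 + 9)^2) + 9/(2*cosh(9*z^2/16 + 9*z/2 + 9)^2)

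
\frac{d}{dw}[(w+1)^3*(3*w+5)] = 12*w^3 + 42*w^2 + 48*w + 18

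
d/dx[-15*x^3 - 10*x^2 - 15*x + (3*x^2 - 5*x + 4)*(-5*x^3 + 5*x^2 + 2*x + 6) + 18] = -75*x^4 + 160*x^3 - 162*x^2 + 36*x - 37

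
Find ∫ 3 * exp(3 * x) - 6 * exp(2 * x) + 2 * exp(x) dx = (exp(x) - 1)^3 - exp(x) + C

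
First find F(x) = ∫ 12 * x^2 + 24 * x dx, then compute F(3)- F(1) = 200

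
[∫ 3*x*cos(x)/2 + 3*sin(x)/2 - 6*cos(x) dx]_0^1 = -9*sin(1)/2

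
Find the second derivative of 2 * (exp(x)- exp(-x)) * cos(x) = -4*(exp(2*x) + 1)*exp(-x)*sin(x)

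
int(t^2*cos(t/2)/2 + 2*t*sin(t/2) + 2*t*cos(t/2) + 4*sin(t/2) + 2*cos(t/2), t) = (t + 2)^2*sin(t/2) + C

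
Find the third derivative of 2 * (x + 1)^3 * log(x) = (12*x^3*log(x) + 22*x^3 + 12*x^2 - 6*x + 4)/x^3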